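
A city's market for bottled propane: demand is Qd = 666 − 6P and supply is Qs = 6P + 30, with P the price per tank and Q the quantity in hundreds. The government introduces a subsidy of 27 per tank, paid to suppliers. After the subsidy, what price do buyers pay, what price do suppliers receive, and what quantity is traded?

Buyers pay 39.5; suppliers receive 66.5; quantity = 429.

Without the subsidy, 666 − 6P = 6P + 30 gives 12P = 636, so P* = 53 and Q* = 348.
With a per-unit subsidy paid to suppliers, each receives P + 27 per unit sold, so supply becomes Qs = 6(P + 27) + 30.
New equilibrium: buyers pay 39.5, suppliers receive 66.5, Q = 429. (Wedge: Pb − Ps = −27.)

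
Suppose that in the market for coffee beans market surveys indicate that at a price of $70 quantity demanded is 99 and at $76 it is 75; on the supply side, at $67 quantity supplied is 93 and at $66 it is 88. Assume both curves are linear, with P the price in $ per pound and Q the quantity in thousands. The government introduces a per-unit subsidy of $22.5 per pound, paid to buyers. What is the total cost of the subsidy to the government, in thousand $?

Demand slope: (75 − 99)/(76 − 70) = -4, so Qd = 379 − 4P.
Supply slope: (88 − 93)/(66 − 67) = 5, so Qs = 5P − 242.
Without the subsidy, 379 − 4P = 5P − 242 gives 9P = 621, so P* = $69 and Q* = 103.
With a per-unit subsidy paid to buyers, each effectively pays P − 22.5, so demand becomes Qd = 379 − 4(P − 22.5).
New equilibrium: buyers pay $56.5, suppliers receive $79, Q = 153. (Wedge: Pb − Ps = −22.5.)
Outlay = t · Q = 22.5 · 153 = $3442.5.

Government outlay = $3442.5 thousand.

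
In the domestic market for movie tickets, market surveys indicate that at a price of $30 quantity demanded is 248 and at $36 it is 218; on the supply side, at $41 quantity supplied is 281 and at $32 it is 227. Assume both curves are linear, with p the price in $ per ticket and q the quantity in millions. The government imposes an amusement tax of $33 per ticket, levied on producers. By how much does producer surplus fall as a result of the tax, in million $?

Demand slope: (218 − 248)/(36 − 30) = -5, so qd = 398 − 5p.
Supply slope: (227 − 281)/(32 − 41) = 6, so qs = 6p + 35.
Before the tax: set 398 − 5p = 6p + 35 → p* = $33, q* = 233.
With the tax collected from producers, supply shifts: qs = 6(p − 33) + 35.
New equilibrium: consumers pay $51, producers receive $18, q = 143. (Wedge: pb − ps = 33.)
ΔPS is the trapezoid between Q = 143 and Q = 233 of height $15: ½ · (233 + 143) · 15 = $2820.

Producer surplus falls by $2820 million.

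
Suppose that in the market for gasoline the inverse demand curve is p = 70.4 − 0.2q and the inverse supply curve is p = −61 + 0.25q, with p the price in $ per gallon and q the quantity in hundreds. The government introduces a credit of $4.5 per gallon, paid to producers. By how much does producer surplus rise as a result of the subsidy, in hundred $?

Producer surplus rises by $742.5 hundred.

Rewrite in direct form: qd = 352 − 5p and qs = 4p + 244.
Before the subsidy: set 352 − 5p = 4p + 244 → p* = $12, q* = 292.
With a per-unit subsidy paid to producers, each receives p + 4.5 per unit sold, so supply becomes qs = 4(p + 4.5) + 244.
Solving gives q = 302 with buyers paying $10 and producers receiving $14.5 (the $4.5 wedge).
ΔPS is the trapezoid between Q = 302 and Q = 292 of height $2.5: ½ · (292 + 302) · 2.5 = $742.5.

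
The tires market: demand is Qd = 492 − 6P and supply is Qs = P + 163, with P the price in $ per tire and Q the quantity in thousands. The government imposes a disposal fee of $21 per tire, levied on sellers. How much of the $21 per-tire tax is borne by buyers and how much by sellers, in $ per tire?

Without the tax, 492 − 6P = P + 163 gives 7P = 329, so P* = $47 and Q* = 210.
With the tax collected from sellers, supply shifts: Qs = (P − 21) + 163.
Solving gives Q = 192 with buyers paying $50 and sellers receiving $29 (the $21 wedge).
Burden on buyers: $3; on sellers: $18. (They sum to $21.)

Buyers bear $3 per tire; sellers bear $18 per tire.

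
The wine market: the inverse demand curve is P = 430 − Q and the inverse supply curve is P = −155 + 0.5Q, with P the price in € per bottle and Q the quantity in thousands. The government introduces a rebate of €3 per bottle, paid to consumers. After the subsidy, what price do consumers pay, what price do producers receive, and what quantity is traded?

Consumers pay €38; producers receive €41; quantity = 392.

Inverting to Q(P) form: Qd = 430 − P; Qs = 2P + 310.
Without the subsidy, 430 − P = 2P + 310 gives 3P = 120, so P* = €40 and Q* = 390.
With a per-unit subsidy paid to consumers, each effectively pays P − 3, so demand becomes Qd = 430 − (P − 3).
Solving gives Q = 392 with consumers paying €38 and producers receiving €41 (the €3 wedge).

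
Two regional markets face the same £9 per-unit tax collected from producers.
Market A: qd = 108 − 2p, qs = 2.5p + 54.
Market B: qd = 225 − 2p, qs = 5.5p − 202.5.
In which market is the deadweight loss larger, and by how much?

Market A: pre-tax p* = £12, q* = 84; post-tax q = 74; deadweight loss = £45.
Market B: pre-tax p* = £57, q* = 111; post-tax q = 97.8; deadweight loss = £59.4.
Difference: £45 vs £59.4 → market B is larger by £14.4.

Market B, by £14.4.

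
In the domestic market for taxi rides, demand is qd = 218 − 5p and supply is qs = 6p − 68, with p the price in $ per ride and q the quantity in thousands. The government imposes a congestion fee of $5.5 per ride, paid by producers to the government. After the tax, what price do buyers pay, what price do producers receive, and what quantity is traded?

Buyers pay $29; producers receive $23.5; quantity = 73.

Before the tax: set 218 − 5p = 6p − 68 → p* = $26, q* = 88.
With the tax collected from producers, supply shifts: qs = 6(p − 5.5) − 68.
New equilibrium: buyers pay $29, producers receive $23.5, q = 73. (Wedge: pb − ps = 5.5.)
The less price-elastic side of the market bears the larger share of a per-unit tax.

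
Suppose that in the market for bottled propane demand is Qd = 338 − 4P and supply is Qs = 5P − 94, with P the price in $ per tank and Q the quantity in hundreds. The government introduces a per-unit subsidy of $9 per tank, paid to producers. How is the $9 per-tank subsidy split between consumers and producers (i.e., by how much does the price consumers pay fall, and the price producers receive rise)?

Consumers gain $5 per tank; producers gain $4 per tank.

Without the subsidy, 338 − 4P = 5P − 94 gives 9P = 432, so P* = $48 and Q* = 146.
With a per-unit subsidy paid to producers, each receives P + 9 per unit sold, so supply becomes Qs = 5(P + 9) − 94.
Solving gives Q = 166 with consumers paying $43 and producers receiving $52 (the $9 wedge).
Gain to consumers: $5; to producers: $4. (They sum to $9.)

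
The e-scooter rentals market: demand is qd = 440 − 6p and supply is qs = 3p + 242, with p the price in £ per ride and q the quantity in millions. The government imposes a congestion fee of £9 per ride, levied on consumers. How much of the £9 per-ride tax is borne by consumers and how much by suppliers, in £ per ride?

Without the tax, 440 − 6p = 3p + 242 gives 9p = 198, so p* = £22 and q* = 308.
With the tax collected from consumers, demand (in seller-price terms) shifts: qd = 440 − 6(p + 9).
New equilibrium: consumers pay £25, suppliers receive £16, q = 290. (Wedge: pb − ps = 9.)
Burden on consumers: £3; on suppliers: £6. (They sum to £9.)
The less price-elastic side of the market bears the larger share of a per-unit tax.

Consumers bear £3 per ride; suppliers bear £6 per ride.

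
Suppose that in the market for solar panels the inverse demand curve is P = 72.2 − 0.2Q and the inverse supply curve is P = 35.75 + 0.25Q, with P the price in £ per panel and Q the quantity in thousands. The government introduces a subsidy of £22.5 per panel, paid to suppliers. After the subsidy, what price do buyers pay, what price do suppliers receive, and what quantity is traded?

Buyers pay £46; suppliers receive £68.5; quantity = 131.

Inverting to Q(P) form: Qd = 361 − 5P; Qs = 4P − 143.
Without the subsidy, 361 − 5P = 4P − 143 gives 9P = 504, so P* = £56 and Q* = 81.
With a per-unit subsidy paid to suppliers, each receives P + 22.5 per unit sold, so supply becomes Qs = 4(P + 22.5) − 143.
New equilibrium: buyers pay £46, suppliers receive £68.5, Q = 131. (Wedge: Pb − Ps = −22.5.)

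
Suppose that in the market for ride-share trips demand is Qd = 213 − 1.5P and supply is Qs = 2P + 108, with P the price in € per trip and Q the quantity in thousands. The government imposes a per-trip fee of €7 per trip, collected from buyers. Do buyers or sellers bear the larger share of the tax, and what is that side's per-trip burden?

Buyers bear the larger share: €4 per trip.

Without the tax, 213 − 1.5P = 2P + 108 gives 3.5P = 105, so P* = €30 and Q* = 168.
With the tax collected from buyers, demand (in seller-price terms) shifts: Qd = 213 − 1.5(P + 7).
Solving gives Q = 162 with buyers paying €34 and sellers receiving €27 (the €7 wedge).
Per-trip burden: buyers €4, sellers €3.
Buyers take the larger share because demand is less price-elastic here (demand slope 1.5 vs supply slope 2).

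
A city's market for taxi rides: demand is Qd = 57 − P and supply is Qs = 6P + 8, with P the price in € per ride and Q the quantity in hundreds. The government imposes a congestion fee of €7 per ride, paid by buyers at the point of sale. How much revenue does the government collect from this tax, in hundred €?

Tax revenue = €308 hundred.

Before the tax: set 57 − P = 6P + 8 → P* = €7, Q* = 50.
With the tax collected from buyers, demand (in seller-price terms) shifts: Qd = 57 − (P + 7).
New equilibrium: buyers pay €13, producers receive €6, Q = 44. (Wedge: Pb − Ps = 7.)
Revenue = t · Q = 7 · 44 = €308.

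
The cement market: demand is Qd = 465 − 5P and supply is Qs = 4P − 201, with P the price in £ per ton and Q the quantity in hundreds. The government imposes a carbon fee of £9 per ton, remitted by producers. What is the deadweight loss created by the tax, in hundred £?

Deadweight loss = £90 hundred.

Without the tax, 465 − 5P = 4P − 201 gives 9P = 666, so P* = £74 and Q* = 95.
With the tax collected from producers, supply shifts: Qs = 4(P − 9) − 201.
New equilibrium: consumers pay £78, producers receive £69, Q = 75. (Wedge: Pb − Ps = 9.)
Quantity falls by |ΔQ| = |95 − 75| = 20.
DWL = ½ · t · |ΔQ| = ½ · 9 · 20 = £90.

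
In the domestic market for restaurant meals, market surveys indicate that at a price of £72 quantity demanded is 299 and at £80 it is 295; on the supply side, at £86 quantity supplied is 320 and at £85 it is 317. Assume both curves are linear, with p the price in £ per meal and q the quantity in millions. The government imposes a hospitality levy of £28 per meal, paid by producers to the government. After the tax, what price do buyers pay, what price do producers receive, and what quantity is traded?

Demand slope: (295 − 299)/(80 − 72) = -0.5, so qd = 335 − 0.5p.
Supply slope: (317 − 320)/(85 − 86) = 3, so qs = 3p + 62.
Without the tax, 335 − 0.5p = 3p + 62 gives 3.5p = 273, so p* = £78 and q* = 296.
With the tax collected from producers, supply shifts: qs = 3(p − 28) + 62.
Solving gives q = 284 with buyers paying £102 and producers receiving £74 (the £28 wedge).
The less price-elastic side of the market bears the larger share of a per-unit tax.

Buyers pay £102; producers receive £74; quantity = 284.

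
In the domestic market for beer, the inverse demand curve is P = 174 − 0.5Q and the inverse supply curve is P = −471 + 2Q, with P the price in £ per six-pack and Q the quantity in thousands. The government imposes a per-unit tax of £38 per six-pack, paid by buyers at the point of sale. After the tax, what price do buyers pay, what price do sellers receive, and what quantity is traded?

Inverting to Q(P) form: Qd = 348 − 2P; Qs = 0.5P + 235.5.
Before the tax: set 348 − 2P = 0.5P + 235.5 → P* = £45, Q* = 258.
With the tax collected from buyers, demand (in seller-price terms) shifts: Qd = 348 − 2(P + 38).
New equilibrium: buyers pay £52.6, sellers receive £14.6, Q = 242.8. (Wedge: Pb − Ps = 38.)

Buyers pay £52.6; sellers receive £14.6; quantity = 242.8.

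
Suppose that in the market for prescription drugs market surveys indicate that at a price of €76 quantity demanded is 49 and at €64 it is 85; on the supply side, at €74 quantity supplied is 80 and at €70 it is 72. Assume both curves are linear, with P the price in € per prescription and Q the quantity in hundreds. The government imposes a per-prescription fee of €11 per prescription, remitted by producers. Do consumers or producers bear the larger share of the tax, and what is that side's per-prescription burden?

Demand slope: (85 − 49)/(64 − 76) = -3, so Qd = 277 − 3P.
Supply slope: (72 − 80)/(70 − 74) = 2, so Qs = 2P − 68.
Without the tax, 277 − 3P = 2P − 68 gives 5P = 345, so P* = €69 and Q* = 70.
With the tax collected from producers, supply shifts: Qs = 2(P − 11) − 68.
New equilibrium: consumers pay €73.4, producers receive €62.4, Q = 56.8. (Wedge: Pb − Ps = 11.)
Per-prescription burden: consumers €4.4, producers €6.6.
Producers take the larger share because supply is less price-elastic here (demand slope 3 vs supply slope 2).

Producers bear the larger share: €6.6 per prescription.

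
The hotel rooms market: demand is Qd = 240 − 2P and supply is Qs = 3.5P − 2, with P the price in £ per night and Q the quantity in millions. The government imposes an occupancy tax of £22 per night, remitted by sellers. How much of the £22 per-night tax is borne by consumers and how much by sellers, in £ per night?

Consumers bear £14 per night; sellers bear £8 per night.

Without the tax, 240 − 2P = 3.5P − 2 gives 5.5P = 242, so P* = £44 and Q* = 152.
With the tax collected from sellers, supply shifts: Qs = 3.5(P − 22) − 2.
New equilibrium: consumers pay £58, sellers receive £36, Q = 124. (Wedge: Pb − Ps = 22.)
Burden on consumers: £14; on sellers: £8. (They sum to £22.)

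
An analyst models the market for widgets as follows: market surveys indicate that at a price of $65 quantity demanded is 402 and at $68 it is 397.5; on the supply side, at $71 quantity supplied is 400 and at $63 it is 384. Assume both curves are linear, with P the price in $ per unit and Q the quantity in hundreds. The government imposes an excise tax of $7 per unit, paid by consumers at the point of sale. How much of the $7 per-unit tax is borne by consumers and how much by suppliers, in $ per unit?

Demand slope: (397.5 − 402)/(68 − 65) = -1.5, so Qd = 499.5 − 1.5P.
Supply slope: (384 − 400)/(63 − 71) = 2, so Qs = 2P + 258.
Before the tax: set 499.5 − 1.5P = 2P + 258 → P* = $69, Q* = 396.
With the tax collected from consumers, demand (in seller-price terms) shifts: Qd = 499.5 − 1.5(P + 7).
Solving gives Q = 390 with consumers paying $73 and suppliers receiving $66 (the $7 wedge).
Burden on consumers: $4; on suppliers: $3. (They sum to $7.)

Consumers bear $4 per unit; suppliers bear $3 per unit.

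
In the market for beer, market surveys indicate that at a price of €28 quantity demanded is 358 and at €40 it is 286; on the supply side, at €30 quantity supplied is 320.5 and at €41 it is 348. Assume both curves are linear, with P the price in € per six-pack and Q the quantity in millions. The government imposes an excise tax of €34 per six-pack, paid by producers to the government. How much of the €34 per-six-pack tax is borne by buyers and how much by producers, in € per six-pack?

Demand slope: (286 − 358)/(40 − 28) = -6, so Qd = 526 − 6P.
Supply slope: (348 − 320.5)/(41 − 30) = 2.5, so Qs = 2.5P + 245.5.
Before the tax: set 526 − 6P = 2.5P + 245.5 → P* = €33, Q* = 328.
With the tax collected from producers, supply shifts: Qs = 2.5(P − 34) + 245.5.
New equilibrium: buyers pay €43, producers receive €9, Q = 268. (Wedge: Pb − Ps = 34.)
Burden on buyers: €10; on producers: €24. (They sum to €34.)
The less price-elastic side of the market bears the larger share of a per-unit tax.

Buyers bear €10 per six-pack; producers bear €24 per six-pack.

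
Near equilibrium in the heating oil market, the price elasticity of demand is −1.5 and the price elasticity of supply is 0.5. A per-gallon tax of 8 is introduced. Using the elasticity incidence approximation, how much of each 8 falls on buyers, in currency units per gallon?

Buyers bear ≈ 2 per gallon.

Incidence ratio: buyers' share ≈ εs / (εs + |εd|) = 0.5 / (0.5 + 1.5) = 0.25.
So buyers bear ≈ 0.25 × 8 = 2; sellers bear 6.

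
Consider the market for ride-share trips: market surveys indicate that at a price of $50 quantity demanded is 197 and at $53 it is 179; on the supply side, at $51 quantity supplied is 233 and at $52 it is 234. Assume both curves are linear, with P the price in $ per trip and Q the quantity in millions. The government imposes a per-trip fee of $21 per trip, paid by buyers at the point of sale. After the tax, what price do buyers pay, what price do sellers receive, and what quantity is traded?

Demand slope: (179 − 197)/(53 − 50) = -6, so Qd = 497 − 6P.
Supply slope: (234 − 233)/(52 − 51) = 1, so Qs = P + 182.
Before the tax: set 497 − 6P = P + 182 → P* = $45, Q* = 227.
With the tax collected from buyers, demand (in seller-price terms) shifts: Qd = 497 − 6(P + 21).
Solving gives Q = 209 with buyers paying $48 and sellers receiving $27 (the $21 wedge).
The less price-elastic side of the market bears the larger share of a per-unit tax.

Buyers pay $48; sellers receive $27; quantity = 209.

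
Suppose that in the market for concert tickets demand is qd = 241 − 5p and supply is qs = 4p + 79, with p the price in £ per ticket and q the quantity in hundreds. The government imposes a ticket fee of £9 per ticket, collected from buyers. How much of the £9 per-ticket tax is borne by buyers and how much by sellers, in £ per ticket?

Without the tax, 241 − 5p = 4p + 79 gives 9p = 162, so p* = £18 and q* = 151.
With the tax collected from buyers, demand (in seller-price terms) shifts: qd = 241 − 5(p + 9).
Solving gives q = 131 with buyers paying £22 and sellers receiving £13 (the £9 wedge).
Burden on buyers: £4; on sellers: £5. (They sum to £9.)
The less price-elastic side of the market bears the larger share of a per-unit tax.

Buyers bear £4 per ticket; sellers bear £5 per ticket.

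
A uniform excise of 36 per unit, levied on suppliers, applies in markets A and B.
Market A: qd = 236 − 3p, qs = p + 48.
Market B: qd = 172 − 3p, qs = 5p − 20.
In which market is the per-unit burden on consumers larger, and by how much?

Market B, by 13.5.

Market A: pre-tax p* = 47, q* = 95; post-tax q = 68; per-unit burden on consumers = 9.
Market B: pre-tax p* = 24, q* = 100; post-tax q = 32.5; per-unit burden on consumers = 22.5.
Difference: 9 vs 22.5 → market B is larger by 13.5.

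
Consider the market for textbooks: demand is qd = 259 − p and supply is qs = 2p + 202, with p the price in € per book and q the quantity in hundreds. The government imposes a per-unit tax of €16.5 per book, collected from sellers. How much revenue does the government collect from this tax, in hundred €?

Without the tax, 259 − p = 2p + 202 gives 3p = 57, so p* = €19 and q* = 240.
With the tax collected from sellers, supply shifts: qs = 2(p − 16.5) + 202.
New equilibrium: consumers pay €30, sellers receive €13.5, q = 229. (Wedge: pb − ps = 16.5.)
Revenue = t · Q = 16.5 · 229 = €3778.5.

Tax revenue = €3778.5 hundred.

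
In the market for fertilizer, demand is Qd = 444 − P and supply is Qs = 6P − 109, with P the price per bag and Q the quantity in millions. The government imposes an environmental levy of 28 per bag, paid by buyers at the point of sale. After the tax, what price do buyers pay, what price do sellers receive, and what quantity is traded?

Buyers pay 103; sellers receive 75; quantity = 341.

Before the tax: set 444 − P = 6P − 109 → P* = 79, Q* = 365.
With the tax collected from buyers, demand (in seller-price terms) shifts: Qd = 444 − (P + 28).
New equilibrium: buyers pay 103, sellers receive 75, Q = 341. (Wedge: Pb − Ps = 28.)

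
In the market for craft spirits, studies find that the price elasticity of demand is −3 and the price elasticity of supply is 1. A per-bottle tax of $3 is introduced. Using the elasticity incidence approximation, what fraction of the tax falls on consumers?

Consumers' share ≈ 0.25.

Incidence ratio: consumers' share ≈ εs / (εs + |εd|) = 1 / (1 + 3) = 0.25.
Supply is the less elastic side, so consumers bear the smaller share.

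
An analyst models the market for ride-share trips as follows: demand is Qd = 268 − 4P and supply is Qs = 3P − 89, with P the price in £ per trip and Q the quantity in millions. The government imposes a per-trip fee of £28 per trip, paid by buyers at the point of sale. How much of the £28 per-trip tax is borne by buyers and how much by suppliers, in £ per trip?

Buyers bear £12 per trip; suppliers bear £16 per trip.

Before the tax: set 268 − 4P = 3P − 89 → P* = £51, Q* = 64.
With the tax collected from buyers, demand (in seller-price terms) shifts: Qd = 268 − 4(P + 28).
Solving gives Q = 16 with buyers paying £63 and suppliers receiving £35 (the £28 wedge).
Burden on buyers: £12; on suppliers: £16. (They sum to £28.)
The less price-elastic side of the market bears the larger share of a per-unit tax.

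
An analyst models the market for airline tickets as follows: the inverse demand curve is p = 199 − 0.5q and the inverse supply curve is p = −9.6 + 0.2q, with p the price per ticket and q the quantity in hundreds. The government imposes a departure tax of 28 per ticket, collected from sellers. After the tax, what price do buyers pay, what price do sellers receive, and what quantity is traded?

Buyers pay 70; sellers receive 42; quantity = 258.

Rewrite in direct form: qd = 398 − 2p and qs = 5p + 48.
Without the tax, 398 − 2p = 5p + 48 gives 7p = 350, so p* = 50 and q* = 298.
With the tax collected from sellers, supply shifts: qs = 5(p − 28) + 48.
Solving gives q = 258 with buyers paying 70 and sellers receiving 42 (the 28 wedge).
The less price-elastic side of the market bears the larger share of a per-unit tax.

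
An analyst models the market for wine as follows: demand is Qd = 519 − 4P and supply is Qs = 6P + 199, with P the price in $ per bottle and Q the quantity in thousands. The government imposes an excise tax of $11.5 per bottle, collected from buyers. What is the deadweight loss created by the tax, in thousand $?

Before the tax: set 519 − 4P = 6P + 199 → P* = $32, Q* = 391.
With the tax collected from buyers, demand (in seller-price terms) shifts: Qd = 519 − 4(P + 11.5).
Solving gives Q = 363.4 with buyers paying $38.9 and sellers receiving $27.4 (the $11.5 wedge).
Quantity falls by |ΔQ| = |391 − 363.4| = 27.6.
DWL = ½ · t · |ΔQ| = ½ · 11.5 · 27.6 = $158.7.

Deadweight loss = $158.7 thousand.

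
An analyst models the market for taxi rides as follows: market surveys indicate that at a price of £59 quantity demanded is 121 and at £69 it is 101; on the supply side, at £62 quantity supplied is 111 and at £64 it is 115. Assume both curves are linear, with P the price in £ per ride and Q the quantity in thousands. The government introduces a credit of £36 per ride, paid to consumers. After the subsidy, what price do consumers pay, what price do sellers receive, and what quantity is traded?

Consumers pay £45; sellers receive £81; quantity = 149.

Demand slope: (101 − 121)/(69 − 59) = -2, so Qd = 239 − 2P.
Supply slope: (115 − 111)/(64 − 62) = 2, so Qs = 2P − 13.
Without the subsidy, 239 − 2P = 2P − 13 gives 4P = 252, so P* = £63 and Q* = 113.
With a per-unit subsidy paid to consumers, each effectively pays P − 36, so demand becomes Qd = 239 − 2(P − 36).
New equilibrium: consumers pay £45, sellers receive £81, Q = 149. (Wedge: Pb − Ps = −36.)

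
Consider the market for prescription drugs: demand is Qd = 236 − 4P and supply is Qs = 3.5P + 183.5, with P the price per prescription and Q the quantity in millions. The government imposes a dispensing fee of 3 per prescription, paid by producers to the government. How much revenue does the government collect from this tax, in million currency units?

Without the tax, 236 − 4P = 3.5P + 183.5 gives 7.5P = 52.5, so P* = 7 and Q* = 208.
With the tax collected from producers, supply shifts: Qs = 3.5(P − 3) + 183.5.
Solving gives Q = 202.4 with consumers paying 8.4 and producers receiving 5.4 (the 3 wedge).
Revenue = t · Q = 3 · 202.4 = 607.2.

Tax revenue = 607.2 million.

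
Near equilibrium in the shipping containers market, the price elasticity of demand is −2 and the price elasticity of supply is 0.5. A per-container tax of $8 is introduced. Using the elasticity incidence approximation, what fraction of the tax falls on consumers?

Consumers' share ≈ 0.2.

Incidence ratio: consumers' share ≈ εs / (εs + |εd|) = 0.5 / (0.5 + 2) = 0.2.
Supply is the less elastic side, so consumers bear the smaller share.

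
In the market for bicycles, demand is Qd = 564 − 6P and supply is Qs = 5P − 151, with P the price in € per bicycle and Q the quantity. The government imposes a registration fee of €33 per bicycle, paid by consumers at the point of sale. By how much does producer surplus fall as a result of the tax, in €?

Without the tax, 564 − 6P = 5P − 151 gives 11P = 715, so P* = €65 and Q* = 174.
With the tax collected from consumers, demand (in seller-price terms) shifts: Qd = 564 − 6(P + 33).
Solving gives Q = 84 with consumers paying €80 and sellers receiving €47 (the €33 wedge).
ΔPS is the trapezoid between Q = 84 and Q = 174 of height €18: ½ · (174 + 84) · 18 = €2322.

Producer surplus falls by €2322.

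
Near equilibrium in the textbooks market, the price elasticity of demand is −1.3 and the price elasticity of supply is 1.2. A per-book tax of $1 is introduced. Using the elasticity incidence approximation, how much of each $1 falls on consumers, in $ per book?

Incidence ratio: consumers' share ≈ εs / (εs + |εd|) = 1.2 / (1.2 + 1.3) = 0.48.
So consumers bear ≈ 0.48 × $1 = $0.48; sellers bear $0.52.

Consumers bear ≈ $0.48 per book.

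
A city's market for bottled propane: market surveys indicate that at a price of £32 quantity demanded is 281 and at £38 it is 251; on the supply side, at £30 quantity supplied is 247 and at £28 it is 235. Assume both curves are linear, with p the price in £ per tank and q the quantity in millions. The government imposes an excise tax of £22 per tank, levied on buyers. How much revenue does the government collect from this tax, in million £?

Demand slope: (251 − 281)/(38 − 32) = -5, so qd = 441 − 5p.
Supply slope: (235 − 247)/(28 − 30) = 6, so qs = 6p + 67.
Without the tax, 441 − 5p = 6p + 67 gives 11p = 374, so p* = £34 and q* = 271.
With the tax collected from buyers, demand (in seller-price terms) shifts: qd = 441 − 5(p + 22).
Solving gives q = 211 with buyers paying £46 and producers receiving £24 (the £22 wedge).
Revenue = t · Q = 22 · 211 = £4642.

Tax revenue = £4642 million.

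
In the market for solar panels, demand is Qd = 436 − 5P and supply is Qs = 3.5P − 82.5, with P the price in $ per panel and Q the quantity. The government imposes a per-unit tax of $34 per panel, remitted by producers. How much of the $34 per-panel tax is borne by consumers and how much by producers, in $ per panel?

Consumers bear $14 per panel; producers bear $20 per panel.

Before the tax: set 436 − 5P = 3.5P − 82.5 → P* = $61, Q* = 131.
With the tax collected from producers, supply shifts: Qs = 3.5(P − 34) − 82.5.
New equilibrium: consumers pay $75, producers receive $41, Q = 61. (Wedge: Pb − Ps = 34.)
Burden on consumers: $14; on producers: $20. (They sum to $34.)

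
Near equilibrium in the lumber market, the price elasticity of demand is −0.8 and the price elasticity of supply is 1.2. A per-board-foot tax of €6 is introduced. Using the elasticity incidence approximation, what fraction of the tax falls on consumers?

Incidence ratio: consumers' share ≈ εs / (εs + |εd|) = 1.2 / (1.2 + 0.8) = 0.6.
Supply is the more elastic side, so consumers bear the larger share.

Consumers' share ≈ 0.6.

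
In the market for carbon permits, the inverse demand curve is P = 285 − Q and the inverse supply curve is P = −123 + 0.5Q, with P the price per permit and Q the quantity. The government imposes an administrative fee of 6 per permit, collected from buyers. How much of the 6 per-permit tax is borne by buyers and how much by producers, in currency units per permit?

Rewrite in direct form: Qd = 285 − P and Qs = 2P + 246.
Without the tax, 285 − P = 2P + 246 gives 3P = 39, so P* = 13 and Q* = 272.
With the tax collected from buyers, demand (in seller-price terms) shifts: Qd = 285 − (P + 6).
New equilibrium: buyers pay 17, producers receive 11, Q = 268. (Wedge: Pb − Ps = 6.)
Burden on buyers: 4; on producers: 2. (They sum to 6.)
The less price-elastic side of the market bears the larger share of a per-unit tax.

Buyers bear 4 per permit; producers bear 2 per permit.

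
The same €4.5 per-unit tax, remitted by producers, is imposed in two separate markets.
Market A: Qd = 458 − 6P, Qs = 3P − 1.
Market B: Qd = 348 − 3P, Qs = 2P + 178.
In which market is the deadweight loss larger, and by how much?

Market A: pre-tax P* = €51, Q* = 152; post-tax Q = 143; deadweight loss = €20.25.
Market B: pre-tax P* = €34, Q* = 246; post-tax Q = 240.6; deadweight loss = €12.15.
Difference: €20.25 vs €12.15 → market A is larger by €8.1.

Market A, by €8.1.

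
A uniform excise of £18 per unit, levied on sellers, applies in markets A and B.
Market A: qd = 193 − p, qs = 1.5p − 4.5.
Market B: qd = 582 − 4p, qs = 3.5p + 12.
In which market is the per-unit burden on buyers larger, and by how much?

Market A: pre-tax p* = £79, q* = 114; post-tax q = 103.2; per-unit burden on buyers = £10.8.
Market B: pre-tax p* = £76, q* = 278; post-tax q = 244.4; per-unit burden on buyers = £8.4.
Difference: £10.8 vs £8.4 → market A is larger by £2.4.

Market A, by £2.4.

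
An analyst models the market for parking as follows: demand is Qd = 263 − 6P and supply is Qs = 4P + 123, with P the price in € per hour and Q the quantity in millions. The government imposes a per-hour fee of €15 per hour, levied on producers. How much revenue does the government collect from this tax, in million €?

Tax revenue = €2145 million.

Before the tax: set 263 − 6P = 4P + 123 → P* = €14, Q* = 179.
With the tax collected from producers, supply shifts: Qs = 4(P − 15) + 123.
Solving gives Q = 143 with buyers paying €20 and producers receiving €5 (the €15 wedge).
Revenue = t · Q = 15 · 143 = €2145.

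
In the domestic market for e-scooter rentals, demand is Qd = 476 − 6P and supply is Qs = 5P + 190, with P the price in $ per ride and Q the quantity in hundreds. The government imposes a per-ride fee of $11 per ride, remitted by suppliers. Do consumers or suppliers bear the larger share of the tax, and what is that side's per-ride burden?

Suppliers bear the larger share: $6 per ride.

Before the tax: set 476 − 6P = 5P + 190 → P* = $26, Q* = 320.
With the tax collected from suppliers, supply shifts: Qs = 5(P − 11) + 190.
New equilibrium: consumers pay $31, suppliers receive $20, Q = 290. (Wedge: Pb − Ps = 11.)
Per-ride burden: consumers $5, suppliers $6.
Suppliers take the larger share because supply is less price-elastic here (demand slope 6 vs supply slope 5).
The less price-elastic side of the market bears the larger share of a per-unit tax.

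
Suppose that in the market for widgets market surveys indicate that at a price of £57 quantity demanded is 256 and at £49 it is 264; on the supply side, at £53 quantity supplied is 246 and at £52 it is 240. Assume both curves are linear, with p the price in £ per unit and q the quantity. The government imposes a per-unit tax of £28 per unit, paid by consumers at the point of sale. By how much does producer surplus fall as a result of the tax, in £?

Producer surplus falls by £984.

Demand slope: (264 − 256)/(49 − 57) = -1, so qd = 313 − p.
Supply slope: (240 − 246)/(52 − 53) = 6, so qs = 6p − 72.
Without the tax, 313 − p = 6p − 72 gives 7p = 385, so p* = £55 and q* = 258.
With the tax collected from consumers, demand (in seller-price terms) shifts: qd = 313 − (p + 28).
New equilibrium: consumers pay £79, suppliers receive £51, q = 234. (Wedge: pb − ps = 28.)
ΔPS is the trapezoid between Q = 234 and Q = 258 of height £4: ½ · (258 + 234) · 4 = £984.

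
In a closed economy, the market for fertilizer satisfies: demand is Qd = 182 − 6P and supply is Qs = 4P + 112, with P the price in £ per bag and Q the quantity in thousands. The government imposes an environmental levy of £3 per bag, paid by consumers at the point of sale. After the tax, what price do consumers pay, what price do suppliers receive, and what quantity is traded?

Without the tax, 182 − 6P = 4P + 112 gives 10P = 70, so P* = £7 and Q* = 140.
With the tax collected from consumers, demand (in seller-price terms) shifts: Qd = 182 − 6(P + 3).
New equilibrium: consumers pay £8.2, suppliers receive £5.2, Q = 132.8. (Wedge: Pb − Ps = 3.)
The less price-elastic side of the market bears the larger share of a per-unit tax.

Consumers pay £8.2; suppliers receive £5.2; quantity = 132.8.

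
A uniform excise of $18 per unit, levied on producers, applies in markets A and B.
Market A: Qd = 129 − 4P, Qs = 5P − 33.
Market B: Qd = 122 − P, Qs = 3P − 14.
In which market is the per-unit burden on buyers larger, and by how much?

Market B, by $3.5.

Market A: pre-tax P* = $18, Q* = 57; post-tax Q = 17; per-unit burden on buyers = $10.
Market B: pre-tax P* = $34, Q* = 88; post-tax Q = 74.5; per-unit burden on buyers = $13.5.
Difference: $10 vs $13.5 → market B is larger by $3.5.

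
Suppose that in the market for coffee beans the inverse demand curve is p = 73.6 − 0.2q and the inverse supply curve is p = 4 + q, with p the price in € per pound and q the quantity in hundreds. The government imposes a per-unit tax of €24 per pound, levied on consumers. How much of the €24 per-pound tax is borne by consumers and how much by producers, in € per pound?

Rewrite in direct form: qd = 368 − 5p and qs = p − 4.
Before the tax: set 368 − 5p = p − 4 → p* = €62, q* = 58.
With the tax collected from consumers, demand (in seller-price terms) shifts: qd = 368 − 5(p + 24).
New equilibrium: consumers pay €66, producers receive €42, q = 38. (Wedge: pb − ps = 24.)
Burden on consumers: €4; on producers: €20. (They sum to €24.)

Consumers bear €4 per pound; producers bear €20 per pound.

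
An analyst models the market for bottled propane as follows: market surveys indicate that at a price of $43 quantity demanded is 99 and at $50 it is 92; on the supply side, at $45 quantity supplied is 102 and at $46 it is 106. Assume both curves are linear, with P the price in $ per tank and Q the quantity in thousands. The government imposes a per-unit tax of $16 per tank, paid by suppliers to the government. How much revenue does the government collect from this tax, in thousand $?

Tax revenue = $1363.2 thousand.

Demand slope: (92 − 99)/(50 − 43) = -1, so Qd = 142 − P.
Supply slope: (106 − 102)/(46 − 45) = 4, so Qs = 4P − 78.
Without the tax, 142 − P = 4P − 78 gives 5P = 220, so P* = $44 and Q* = 98.
With the tax collected from suppliers, supply shifts: Qs = 4(P − 16) − 78.
New equilibrium: consumers pay $56.8, suppliers receive $40.8, Q = 85.2. (Wedge: Pb − Ps = 16.)
Revenue = t · Q = 16 · 85.2 = $1363.2.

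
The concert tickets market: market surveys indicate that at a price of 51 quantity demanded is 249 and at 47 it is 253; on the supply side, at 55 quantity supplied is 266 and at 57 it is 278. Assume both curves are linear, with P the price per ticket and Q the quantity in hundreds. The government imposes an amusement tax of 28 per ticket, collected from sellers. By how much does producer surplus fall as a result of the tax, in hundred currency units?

Producer surplus falls by 944 hundred.

Demand slope: (253 − 249)/(47 − 51) = -1, so Qd = 300 − P.
Supply slope: (278 − 266)/(57 − 55) = 6, so Qs = 6P − 64.
Before the tax: set 300 − P = 6P − 64 → P* = 52, Q* = 248.
With the tax collected from sellers, supply shifts: Qs = 6(P − 28) − 64.
Solving gives Q = 224 with consumers paying 76 and sellers receiving 48 (the 28 wedge).
ΔPS is the trapezoid between Q = 224 and Q = 248 of height 4: ½ · (248 + 224) · 4 = 944.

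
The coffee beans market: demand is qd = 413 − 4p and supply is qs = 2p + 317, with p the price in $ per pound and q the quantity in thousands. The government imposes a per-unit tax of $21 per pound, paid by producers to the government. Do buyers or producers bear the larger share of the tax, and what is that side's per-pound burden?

Without the tax, 413 − 4p = 2p + 317 gives 6p = 96, so p* = $16 and q* = 349.
With the tax collected from producers, supply shifts: qs = 2(p − 21) + 317.
Solving gives q = 321 with buyers paying $23 and producers receiving $2 (the $21 wedge).
Per-pound burden: buyers $7, producers $14.
Producers take the larger share because supply is less price-elastic here (demand slope 4 vs supply slope 2).
The less price-elastic side of the market bears the larger share of a per-unit tax.

Producers bear the larger share: $14 per pound.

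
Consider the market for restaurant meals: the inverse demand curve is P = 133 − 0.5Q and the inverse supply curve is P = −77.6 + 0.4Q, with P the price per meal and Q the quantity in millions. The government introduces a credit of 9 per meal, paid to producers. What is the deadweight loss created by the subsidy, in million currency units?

Inverting to Q(P) form: Qd = 266 − 2P; Qs = 2.5P + 194.
Before the subsidy: set 266 − 2P = 2.5P + 194 → P* = 16, Q* = 234.
With a per-unit subsidy paid to producers, each receives P + 9 per unit sold, so supply becomes Qs = 2.5(P + 9) + 194.
Solving gives Q = 244 with buyers paying 11 and producers receiving 20 (the 9 wedge).
Quantity rises by |ΔQ| = |234 − 244| = 10.
DWL = ½ · t · |ΔQ| = ½ · 9 · 10 = 45.

Deadweight loss = 45 million.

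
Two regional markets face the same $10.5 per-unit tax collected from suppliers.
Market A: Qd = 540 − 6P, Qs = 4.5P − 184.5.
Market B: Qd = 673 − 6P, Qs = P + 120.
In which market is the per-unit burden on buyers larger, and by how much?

Market A: pre-tax P* = $69, Q* = 126; post-tax Q = 99; per-unit burden on buyers = $4.5.
Market B: pre-tax P* = $79, Q* = 199; post-tax Q = 190; per-unit burden on buyers = $1.5.
Difference: $4.5 vs $1.5 → market A is larger by $3.

Market A, by $3.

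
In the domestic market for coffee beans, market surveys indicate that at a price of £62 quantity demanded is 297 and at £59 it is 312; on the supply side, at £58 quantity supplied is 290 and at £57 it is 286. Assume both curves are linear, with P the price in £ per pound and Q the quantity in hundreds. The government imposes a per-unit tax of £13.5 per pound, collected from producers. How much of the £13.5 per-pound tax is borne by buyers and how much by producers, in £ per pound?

Demand slope: (312 − 297)/(59 − 62) = -5, so Qd = 607 − 5P.
Supply slope: (286 − 290)/(57 − 58) = 4, so Qs = 4P + 58.
Before the tax: set 607 − 5P = 4P + 58 → P* = £61, Q* = 302.
With the tax collected from producers, supply shifts: Qs = 4(P − 13.5) + 58.
Solving gives Q = 272 with buyers paying £67 and producers receiving £53.5 (the £13.5 wedge).
Burden on buyers: £6; on producers: £7.5. (They sum to £13.5.)

Buyers bear £6 per pound; producers bear £7.5 per pound.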